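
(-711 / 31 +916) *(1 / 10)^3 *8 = 5537 / 775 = 7.14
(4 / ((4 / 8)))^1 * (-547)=-4376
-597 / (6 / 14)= -1393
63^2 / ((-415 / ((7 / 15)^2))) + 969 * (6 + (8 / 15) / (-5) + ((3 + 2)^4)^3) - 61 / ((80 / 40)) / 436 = 2140269338754059157 / 9047000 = 236572271333.49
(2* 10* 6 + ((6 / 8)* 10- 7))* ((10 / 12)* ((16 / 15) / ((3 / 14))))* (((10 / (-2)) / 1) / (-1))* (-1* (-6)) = 134960 / 9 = 14995.56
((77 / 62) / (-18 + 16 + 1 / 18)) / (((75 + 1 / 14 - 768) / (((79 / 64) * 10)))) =54747 / 4811696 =0.01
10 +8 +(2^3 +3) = 29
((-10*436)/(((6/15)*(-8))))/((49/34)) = 46325/49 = 945.41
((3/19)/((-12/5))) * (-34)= 85/38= 2.24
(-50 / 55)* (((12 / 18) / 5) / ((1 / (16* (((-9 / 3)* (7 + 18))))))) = 1600 / 11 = 145.45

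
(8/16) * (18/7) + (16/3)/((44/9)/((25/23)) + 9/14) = 263337/113351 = 2.32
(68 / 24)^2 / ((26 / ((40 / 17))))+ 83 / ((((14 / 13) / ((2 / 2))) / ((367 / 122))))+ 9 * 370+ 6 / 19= 13527873595 / 3796884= 3562.89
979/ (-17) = -979/ 17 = -57.59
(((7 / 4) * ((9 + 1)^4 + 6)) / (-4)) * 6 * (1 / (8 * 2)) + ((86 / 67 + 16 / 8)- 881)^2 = 220857220129 / 287296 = 768744.50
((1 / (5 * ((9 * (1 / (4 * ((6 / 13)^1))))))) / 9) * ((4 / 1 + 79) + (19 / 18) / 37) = 221188 / 584415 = 0.38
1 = 1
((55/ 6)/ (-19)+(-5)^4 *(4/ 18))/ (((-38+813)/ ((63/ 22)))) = 66269/ 129580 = 0.51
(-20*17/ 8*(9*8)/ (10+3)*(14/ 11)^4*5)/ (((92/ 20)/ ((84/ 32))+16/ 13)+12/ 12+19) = -15428826000/ 114829363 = -134.36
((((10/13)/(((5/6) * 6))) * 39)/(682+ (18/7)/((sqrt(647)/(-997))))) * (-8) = -129728676/1802970907 - 753732 * sqrt(647)/1802970907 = -0.08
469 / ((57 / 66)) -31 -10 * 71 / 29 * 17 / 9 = 2309939 / 4959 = 465.81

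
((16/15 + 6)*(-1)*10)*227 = -48124/3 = -16041.33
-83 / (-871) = 83 / 871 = 0.10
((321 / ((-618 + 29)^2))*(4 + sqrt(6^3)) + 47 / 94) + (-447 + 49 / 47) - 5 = -14689555207 / 32610574 + 1926*sqrt(6) / 346921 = -450.44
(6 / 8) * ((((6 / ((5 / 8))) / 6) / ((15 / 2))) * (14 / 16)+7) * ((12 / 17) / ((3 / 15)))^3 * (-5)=-5821200 / 4913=-1184.86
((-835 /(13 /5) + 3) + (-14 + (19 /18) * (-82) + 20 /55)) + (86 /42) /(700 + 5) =-885679946 /2117115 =-418.34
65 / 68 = 0.96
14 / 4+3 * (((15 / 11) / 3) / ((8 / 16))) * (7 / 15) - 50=-995 / 22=-45.23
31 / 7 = 4.43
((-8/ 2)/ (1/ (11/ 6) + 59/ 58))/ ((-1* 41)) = 2552/ 40877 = 0.06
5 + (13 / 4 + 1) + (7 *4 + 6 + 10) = 213 / 4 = 53.25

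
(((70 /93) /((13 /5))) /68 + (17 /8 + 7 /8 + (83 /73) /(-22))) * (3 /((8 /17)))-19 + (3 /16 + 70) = 362494751 /5177744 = 70.01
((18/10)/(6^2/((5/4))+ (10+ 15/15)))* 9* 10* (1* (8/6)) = 1080/199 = 5.43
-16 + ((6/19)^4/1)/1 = -2083840/130321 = -15.99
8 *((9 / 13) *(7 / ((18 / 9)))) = 252 / 13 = 19.38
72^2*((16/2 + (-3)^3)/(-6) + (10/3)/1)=33696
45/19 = 2.37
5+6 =11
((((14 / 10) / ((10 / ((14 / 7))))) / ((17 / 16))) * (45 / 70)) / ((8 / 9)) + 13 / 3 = 5768 / 1275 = 4.52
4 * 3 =12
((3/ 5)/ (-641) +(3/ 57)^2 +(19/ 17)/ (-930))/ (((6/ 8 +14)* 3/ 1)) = 925258/ 64754561637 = 0.00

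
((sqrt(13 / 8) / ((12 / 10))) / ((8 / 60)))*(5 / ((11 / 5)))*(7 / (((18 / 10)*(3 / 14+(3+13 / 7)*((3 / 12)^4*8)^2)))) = 980000*sqrt(26) / 15543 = 321.50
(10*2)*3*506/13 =30360/13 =2335.38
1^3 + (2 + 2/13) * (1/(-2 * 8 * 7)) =51/52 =0.98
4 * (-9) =-36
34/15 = 2.27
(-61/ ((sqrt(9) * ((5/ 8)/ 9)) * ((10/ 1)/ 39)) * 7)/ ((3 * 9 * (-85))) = 22204/ 6375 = 3.48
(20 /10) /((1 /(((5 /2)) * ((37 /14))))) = 185 /14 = 13.21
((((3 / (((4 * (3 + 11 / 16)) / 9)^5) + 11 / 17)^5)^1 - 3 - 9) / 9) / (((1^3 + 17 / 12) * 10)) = -6049828520567974788520824718694184412846389402404182 / 115354397421527575874084794663975111393698915056454705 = -0.05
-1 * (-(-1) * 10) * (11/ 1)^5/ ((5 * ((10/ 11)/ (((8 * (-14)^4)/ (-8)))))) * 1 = 68056287376/ 5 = 13611257475.20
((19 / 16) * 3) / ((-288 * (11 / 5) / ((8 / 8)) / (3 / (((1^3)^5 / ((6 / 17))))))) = -0.01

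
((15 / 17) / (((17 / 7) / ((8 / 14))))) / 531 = 0.00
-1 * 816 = -816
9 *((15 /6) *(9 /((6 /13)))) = 1755 /4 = 438.75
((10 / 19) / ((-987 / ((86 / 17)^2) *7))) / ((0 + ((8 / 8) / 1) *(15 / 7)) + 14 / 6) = -36980 / 84907333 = -0.00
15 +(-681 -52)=-718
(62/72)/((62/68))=17/18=0.94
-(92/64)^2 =-529/256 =-2.07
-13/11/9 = -13/99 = -0.13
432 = 432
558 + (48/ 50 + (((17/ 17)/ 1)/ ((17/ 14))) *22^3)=3964358/ 425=9327.90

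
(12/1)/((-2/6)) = -36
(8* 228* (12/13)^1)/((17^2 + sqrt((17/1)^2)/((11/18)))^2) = 2648448/157887925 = 0.02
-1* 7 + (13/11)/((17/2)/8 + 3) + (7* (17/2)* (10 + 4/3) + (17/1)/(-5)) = 109597/165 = 664.22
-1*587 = -587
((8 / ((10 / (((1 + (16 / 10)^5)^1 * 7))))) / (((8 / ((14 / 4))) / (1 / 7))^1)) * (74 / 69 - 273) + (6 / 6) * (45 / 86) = -202614536809 / 185437500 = -1092.63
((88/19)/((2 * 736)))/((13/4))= 11/11362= 0.00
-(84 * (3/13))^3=-16003008/2197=-7284.03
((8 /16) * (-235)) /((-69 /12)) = 470 /23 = 20.43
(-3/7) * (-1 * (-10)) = -30/7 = -4.29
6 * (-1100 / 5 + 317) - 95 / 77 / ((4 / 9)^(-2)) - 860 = -1735406 / 6237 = -278.24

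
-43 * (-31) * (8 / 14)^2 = 21328 / 49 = 435.27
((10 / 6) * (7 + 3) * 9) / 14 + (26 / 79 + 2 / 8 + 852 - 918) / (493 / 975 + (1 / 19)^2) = -117.96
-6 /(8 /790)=-1185 /2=-592.50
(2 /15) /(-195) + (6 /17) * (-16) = -280834 /49725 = -5.65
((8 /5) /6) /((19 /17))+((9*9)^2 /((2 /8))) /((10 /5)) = 13122.24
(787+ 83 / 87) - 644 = 143.95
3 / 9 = 1 / 3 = 0.33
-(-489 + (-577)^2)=-332440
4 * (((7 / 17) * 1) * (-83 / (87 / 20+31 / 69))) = -3207120 / 112591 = -28.48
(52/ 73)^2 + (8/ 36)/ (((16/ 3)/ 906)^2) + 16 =1096373737/ 170528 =6429.29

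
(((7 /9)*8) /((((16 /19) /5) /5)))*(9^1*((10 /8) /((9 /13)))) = 216125 /72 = 3001.74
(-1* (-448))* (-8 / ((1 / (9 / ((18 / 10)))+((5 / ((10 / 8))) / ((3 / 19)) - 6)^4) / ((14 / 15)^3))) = -4214784 / 202080575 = -0.02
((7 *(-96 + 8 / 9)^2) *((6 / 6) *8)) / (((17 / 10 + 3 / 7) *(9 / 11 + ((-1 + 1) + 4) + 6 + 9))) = 15797788160 / 1315521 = 12008.77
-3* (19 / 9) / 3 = -19 / 9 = -2.11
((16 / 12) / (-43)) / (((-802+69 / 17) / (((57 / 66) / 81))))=646 / 1559147535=0.00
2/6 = 1/3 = 0.33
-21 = -21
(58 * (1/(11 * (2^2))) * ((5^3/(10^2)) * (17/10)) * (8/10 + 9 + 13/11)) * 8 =148886/605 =246.09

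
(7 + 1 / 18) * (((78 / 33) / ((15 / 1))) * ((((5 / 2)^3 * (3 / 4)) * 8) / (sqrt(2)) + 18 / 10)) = 1651 / 825 + 41275 * sqrt(2) / 792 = 75.70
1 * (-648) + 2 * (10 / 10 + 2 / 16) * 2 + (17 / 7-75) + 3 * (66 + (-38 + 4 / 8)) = -4414 / 7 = -630.57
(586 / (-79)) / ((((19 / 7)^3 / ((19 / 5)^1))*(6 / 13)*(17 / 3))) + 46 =110202803 / 2424115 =45.46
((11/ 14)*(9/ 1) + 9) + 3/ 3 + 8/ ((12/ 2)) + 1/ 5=3907/ 210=18.60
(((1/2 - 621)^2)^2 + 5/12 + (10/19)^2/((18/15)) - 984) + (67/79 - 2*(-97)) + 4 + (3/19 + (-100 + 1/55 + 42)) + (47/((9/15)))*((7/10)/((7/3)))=3720352632347918789/25096720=148240592091.23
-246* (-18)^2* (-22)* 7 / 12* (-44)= -45006192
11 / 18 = 0.61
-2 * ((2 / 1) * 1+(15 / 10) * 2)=-10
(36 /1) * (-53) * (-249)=475092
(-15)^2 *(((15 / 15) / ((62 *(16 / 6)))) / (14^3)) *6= 2025 / 680512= 0.00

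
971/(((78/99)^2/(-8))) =-2114838/169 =-12513.83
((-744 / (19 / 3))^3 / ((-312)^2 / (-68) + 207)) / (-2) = -1166853888 / 1762763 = -661.95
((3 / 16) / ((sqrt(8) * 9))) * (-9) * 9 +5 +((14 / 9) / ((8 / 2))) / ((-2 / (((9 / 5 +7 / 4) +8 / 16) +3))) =871 / 240-27 * sqrt(2) / 64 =3.03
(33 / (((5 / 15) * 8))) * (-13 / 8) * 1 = -1287 / 64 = -20.11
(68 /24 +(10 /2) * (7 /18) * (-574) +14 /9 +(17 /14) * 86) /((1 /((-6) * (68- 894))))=-14976442 /3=-4992147.33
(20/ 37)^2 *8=3200/ 1369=2.34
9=9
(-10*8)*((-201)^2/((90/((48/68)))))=-430944/17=-25349.65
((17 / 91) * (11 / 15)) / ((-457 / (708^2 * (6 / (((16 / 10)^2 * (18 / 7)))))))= -3254735 / 23764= -136.96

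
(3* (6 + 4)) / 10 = 3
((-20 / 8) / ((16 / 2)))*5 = -25 / 16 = -1.56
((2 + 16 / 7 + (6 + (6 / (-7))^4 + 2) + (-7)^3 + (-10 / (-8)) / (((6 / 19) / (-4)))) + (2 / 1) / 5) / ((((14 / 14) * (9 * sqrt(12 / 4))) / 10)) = -221.71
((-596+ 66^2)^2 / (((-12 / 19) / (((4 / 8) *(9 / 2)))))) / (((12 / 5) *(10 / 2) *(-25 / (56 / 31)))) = 9401504 / 31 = 303274.32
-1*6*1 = -6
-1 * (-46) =46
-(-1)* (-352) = -352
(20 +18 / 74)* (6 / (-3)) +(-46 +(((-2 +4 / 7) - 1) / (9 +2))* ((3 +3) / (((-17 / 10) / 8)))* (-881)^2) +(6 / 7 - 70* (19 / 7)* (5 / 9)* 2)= 17721995074 / 3663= 4838109.49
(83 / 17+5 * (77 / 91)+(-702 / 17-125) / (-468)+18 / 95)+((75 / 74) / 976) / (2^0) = 131816706193 / 13647085920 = 9.66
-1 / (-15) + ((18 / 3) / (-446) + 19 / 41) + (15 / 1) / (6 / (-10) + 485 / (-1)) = 161745209 / 332988060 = 0.49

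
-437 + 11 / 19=-8292 / 19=-436.42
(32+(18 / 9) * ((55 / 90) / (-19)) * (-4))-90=-9874 / 171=-57.74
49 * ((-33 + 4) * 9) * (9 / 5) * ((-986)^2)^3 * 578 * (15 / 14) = -13099708869442602068644416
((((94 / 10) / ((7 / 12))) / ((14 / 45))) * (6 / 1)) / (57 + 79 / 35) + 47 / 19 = 1064503 / 137921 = 7.72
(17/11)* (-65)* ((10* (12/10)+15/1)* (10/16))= -149175/88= -1695.17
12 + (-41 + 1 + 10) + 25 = 7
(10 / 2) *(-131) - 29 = -684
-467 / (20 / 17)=-7939 / 20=-396.95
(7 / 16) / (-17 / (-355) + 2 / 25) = 12425 / 3632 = 3.42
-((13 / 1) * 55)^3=-365525875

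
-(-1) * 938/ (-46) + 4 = -377/ 23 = -16.39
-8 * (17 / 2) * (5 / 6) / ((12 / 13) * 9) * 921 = -339235 / 54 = -6282.13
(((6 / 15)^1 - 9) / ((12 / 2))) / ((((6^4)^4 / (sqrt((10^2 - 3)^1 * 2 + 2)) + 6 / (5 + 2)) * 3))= -301 / 126949945836060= -0.00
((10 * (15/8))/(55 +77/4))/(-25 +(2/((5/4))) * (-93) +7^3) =125/83754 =0.00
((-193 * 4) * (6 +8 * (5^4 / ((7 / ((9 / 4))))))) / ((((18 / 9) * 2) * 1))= -311336.57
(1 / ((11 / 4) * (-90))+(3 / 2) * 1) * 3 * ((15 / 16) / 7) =1481 / 2464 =0.60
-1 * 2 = -2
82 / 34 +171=2948 / 17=173.41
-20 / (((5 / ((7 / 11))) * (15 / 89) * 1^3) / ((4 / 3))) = -9968 / 495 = -20.14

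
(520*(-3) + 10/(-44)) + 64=-32917/22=-1496.23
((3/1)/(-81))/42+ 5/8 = 0.62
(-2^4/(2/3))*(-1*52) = 1248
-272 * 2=-544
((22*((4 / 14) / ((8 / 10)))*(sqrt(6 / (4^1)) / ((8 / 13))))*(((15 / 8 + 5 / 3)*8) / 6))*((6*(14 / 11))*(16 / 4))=5525*sqrt(6) / 6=2255.57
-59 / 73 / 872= -59 / 63656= -0.00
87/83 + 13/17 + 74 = 106972/1411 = 75.81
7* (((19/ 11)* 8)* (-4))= -386.91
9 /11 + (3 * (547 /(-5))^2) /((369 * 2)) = 3346649 /67650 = 49.47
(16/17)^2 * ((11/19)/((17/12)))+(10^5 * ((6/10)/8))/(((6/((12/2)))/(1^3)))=700136292/93347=7500.36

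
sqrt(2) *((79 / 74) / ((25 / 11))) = 0.66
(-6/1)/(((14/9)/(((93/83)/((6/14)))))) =-837/83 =-10.08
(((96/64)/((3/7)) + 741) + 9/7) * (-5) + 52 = -3676.93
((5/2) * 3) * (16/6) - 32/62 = 604/31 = 19.48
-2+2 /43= -84 /43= -1.95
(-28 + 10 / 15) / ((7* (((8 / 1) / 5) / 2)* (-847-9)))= 205 / 35952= 0.01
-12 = -12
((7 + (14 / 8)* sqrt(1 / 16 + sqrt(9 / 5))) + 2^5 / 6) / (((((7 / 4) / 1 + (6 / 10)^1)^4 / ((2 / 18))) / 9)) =14000* sqrt(25 + 240* sqrt(5)) / 4879681 + 5920000 / 14639043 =0.47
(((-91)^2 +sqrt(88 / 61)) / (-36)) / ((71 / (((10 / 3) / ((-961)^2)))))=-41405 / 3540779514 - 5 * sqrt(1342) / 107993775177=-0.00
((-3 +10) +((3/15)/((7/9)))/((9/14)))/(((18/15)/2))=37/3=12.33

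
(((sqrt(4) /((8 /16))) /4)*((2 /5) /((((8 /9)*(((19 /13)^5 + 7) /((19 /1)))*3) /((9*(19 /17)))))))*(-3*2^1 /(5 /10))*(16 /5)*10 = -173711657808 /215693875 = -805.36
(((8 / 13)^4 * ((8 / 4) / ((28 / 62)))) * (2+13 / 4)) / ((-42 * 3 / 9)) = -47616 / 199927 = -0.24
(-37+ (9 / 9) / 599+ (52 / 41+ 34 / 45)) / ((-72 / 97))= 468658216 / 9946395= 47.12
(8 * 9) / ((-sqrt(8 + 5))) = -72 * sqrt(13) / 13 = -19.97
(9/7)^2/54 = 3/98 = 0.03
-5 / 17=-0.29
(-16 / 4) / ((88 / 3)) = -3 / 22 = -0.14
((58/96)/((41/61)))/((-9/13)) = -22997/17712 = -1.30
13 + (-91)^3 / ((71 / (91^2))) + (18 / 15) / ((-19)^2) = -11263778552614 / 128155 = -87891838.42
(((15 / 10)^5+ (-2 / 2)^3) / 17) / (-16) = -0.02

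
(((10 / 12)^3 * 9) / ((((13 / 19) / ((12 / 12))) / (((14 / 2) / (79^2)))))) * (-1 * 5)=-83125 / 1947192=-0.04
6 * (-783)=-4698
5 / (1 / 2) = 10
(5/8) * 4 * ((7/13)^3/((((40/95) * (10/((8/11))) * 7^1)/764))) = 177821/24167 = 7.36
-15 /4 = -3.75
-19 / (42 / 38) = -361 / 21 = -17.19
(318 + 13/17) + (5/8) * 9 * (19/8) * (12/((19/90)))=146627/136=1078.14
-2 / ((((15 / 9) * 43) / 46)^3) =-5256144 / 9938375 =-0.53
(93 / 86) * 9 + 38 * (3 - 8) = -15503 / 86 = -180.27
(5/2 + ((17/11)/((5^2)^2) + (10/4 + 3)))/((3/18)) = 330102/6875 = 48.01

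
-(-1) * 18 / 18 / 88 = 1 / 88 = 0.01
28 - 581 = -553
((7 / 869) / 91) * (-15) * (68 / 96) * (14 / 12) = -595 / 542256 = -0.00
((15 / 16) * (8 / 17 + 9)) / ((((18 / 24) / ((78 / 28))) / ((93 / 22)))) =417105 / 2992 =139.41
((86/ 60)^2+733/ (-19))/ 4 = -624569/ 68400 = -9.13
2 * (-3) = -6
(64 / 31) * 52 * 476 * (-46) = -72869888 / 31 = -2350641.55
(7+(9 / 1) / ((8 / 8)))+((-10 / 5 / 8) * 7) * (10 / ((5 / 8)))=-12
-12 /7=-1.71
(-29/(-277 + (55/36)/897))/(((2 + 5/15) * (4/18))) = 12642318/62613803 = 0.20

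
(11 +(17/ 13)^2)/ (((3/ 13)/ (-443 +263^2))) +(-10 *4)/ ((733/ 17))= 36069320288/ 9529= 3785215.69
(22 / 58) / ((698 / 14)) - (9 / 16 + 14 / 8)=-373245 / 161936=-2.30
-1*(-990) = 990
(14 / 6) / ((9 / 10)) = 70 / 27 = 2.59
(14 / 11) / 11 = 14 / 121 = 0.12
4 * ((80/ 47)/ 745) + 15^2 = 1575739/ 7003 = 225.01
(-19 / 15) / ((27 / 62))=-1178 / 405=-2.91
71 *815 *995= 57575675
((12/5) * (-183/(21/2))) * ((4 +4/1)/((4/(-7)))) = 2928/5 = 585.60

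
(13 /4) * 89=1157 /4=289.25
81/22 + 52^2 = 59569/22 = 2707.68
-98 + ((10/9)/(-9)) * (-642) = -506/27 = -18.74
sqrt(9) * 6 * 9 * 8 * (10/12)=1080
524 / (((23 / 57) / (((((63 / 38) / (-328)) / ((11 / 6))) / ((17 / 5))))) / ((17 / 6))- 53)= -495180 / 216053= -2.29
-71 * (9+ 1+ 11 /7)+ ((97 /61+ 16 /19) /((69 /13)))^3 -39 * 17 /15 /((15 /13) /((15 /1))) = -24990470677540226321 /17900519063546385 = -1396.08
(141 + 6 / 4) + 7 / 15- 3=4199 / 30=139.97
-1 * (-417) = 417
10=10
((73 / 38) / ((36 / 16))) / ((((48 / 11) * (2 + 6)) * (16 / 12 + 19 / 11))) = 8833 / 1105344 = 0.01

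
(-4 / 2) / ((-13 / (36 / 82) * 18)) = 2 / 533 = 0.00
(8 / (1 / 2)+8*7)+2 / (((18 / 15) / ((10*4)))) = 416 / 3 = 138.67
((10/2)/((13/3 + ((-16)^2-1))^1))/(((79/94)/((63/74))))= 44415/2274094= 0.02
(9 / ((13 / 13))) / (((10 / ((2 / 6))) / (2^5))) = 48 / 5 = 9.60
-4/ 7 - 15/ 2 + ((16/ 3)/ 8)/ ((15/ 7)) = -4889/ 630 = -7.76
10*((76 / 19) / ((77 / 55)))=200 / 7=28.57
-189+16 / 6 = -559 / 3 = -186.33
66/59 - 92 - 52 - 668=-47842/59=-810.88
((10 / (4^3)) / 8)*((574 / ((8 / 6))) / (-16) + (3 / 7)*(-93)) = -74775 / 57344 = -1.30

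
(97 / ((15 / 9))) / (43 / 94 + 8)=9118 / 1325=6.88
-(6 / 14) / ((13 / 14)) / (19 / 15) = -0.36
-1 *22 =-22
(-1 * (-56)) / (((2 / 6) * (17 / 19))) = 3192 / 17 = 187.76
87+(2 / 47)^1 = 4091 / 47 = 87.04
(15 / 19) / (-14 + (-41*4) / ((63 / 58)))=-945 / 197486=-0.00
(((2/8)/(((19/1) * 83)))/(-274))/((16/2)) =-1/13827136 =-0.00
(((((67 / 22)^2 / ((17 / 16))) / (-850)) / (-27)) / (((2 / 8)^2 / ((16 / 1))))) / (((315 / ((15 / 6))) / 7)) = 1149184 / 212436675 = 0.01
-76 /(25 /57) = -4332 /25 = -173.28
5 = 5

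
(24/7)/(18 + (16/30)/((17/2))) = 3060/16121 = 0.19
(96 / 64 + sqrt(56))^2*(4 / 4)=6*sqrt(14) + 233 / 4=80.70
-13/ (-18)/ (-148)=-13/ 2664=-0.00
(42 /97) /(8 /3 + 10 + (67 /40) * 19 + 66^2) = 720 /7317389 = 0.00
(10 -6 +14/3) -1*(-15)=71/3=23.67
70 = 70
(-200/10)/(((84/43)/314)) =-67510/21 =-3214.76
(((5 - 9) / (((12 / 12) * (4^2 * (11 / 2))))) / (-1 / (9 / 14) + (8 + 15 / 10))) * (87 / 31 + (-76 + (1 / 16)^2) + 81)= -557847 / 12483328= -0.04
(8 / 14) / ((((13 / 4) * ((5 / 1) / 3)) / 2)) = 96 / 455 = 0.21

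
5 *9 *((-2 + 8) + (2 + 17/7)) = 469.29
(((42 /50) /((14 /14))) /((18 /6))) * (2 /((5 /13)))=182 /125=1.46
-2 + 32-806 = -776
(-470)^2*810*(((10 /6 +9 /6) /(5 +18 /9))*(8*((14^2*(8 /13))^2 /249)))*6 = 3184176586752000 /14027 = 227003392511.01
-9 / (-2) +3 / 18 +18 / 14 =125 / 21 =5.95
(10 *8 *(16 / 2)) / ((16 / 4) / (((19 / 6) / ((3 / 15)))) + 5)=60800 / 499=121.84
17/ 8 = 2.12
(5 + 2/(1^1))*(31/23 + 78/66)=4480/253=17.71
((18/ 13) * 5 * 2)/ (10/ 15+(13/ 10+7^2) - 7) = 5400/ 17147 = 0.31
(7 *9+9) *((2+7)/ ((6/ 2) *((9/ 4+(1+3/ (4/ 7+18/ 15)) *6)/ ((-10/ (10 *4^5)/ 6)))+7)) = -20088/ 10519847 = -0.00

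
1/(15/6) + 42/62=167/155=1.08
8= 8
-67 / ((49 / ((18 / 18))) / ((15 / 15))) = -67 / 49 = -1.37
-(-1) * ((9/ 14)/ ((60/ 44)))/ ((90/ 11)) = 121/ 2100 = 0.06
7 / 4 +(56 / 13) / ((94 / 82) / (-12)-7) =207473 / 181532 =1.14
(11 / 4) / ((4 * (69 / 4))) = 11 / 276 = 0.04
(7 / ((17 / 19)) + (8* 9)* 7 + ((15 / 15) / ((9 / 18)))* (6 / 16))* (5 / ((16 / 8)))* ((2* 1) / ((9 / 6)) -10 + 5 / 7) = -29103925 / 2856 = -10190.45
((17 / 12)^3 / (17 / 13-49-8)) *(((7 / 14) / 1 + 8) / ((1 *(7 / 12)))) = -1085773 / 1459584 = -0.74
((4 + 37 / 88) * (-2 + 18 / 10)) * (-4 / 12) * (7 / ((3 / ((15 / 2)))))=5.16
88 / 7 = 12.57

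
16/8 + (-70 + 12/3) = -64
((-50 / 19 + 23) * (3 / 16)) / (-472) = -1161 / 143488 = -0.01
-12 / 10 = -6 / 5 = -1.20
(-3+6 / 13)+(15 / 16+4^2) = 2995 / 208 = 14.40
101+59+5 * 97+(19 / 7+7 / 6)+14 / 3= 27449 / 42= 653.55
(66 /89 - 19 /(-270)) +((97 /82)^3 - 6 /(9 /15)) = -7.53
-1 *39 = -39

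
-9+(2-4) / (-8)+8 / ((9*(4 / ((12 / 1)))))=-6.08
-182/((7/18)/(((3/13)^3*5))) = -4860/169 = -28.76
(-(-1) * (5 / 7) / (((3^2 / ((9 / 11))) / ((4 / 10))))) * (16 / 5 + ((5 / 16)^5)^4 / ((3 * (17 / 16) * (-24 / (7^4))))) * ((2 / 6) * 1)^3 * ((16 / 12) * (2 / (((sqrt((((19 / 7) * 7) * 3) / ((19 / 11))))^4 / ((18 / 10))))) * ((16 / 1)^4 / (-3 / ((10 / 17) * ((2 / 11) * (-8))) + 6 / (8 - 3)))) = 1479725202063420092994656299 / 7831361858339710412846530560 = 0.19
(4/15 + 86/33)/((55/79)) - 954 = -2873368/3025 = -949.87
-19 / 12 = -1.58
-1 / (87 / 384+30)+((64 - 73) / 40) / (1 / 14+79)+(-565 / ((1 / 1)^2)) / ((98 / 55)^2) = -2033786448769 / 11426046870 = -178.00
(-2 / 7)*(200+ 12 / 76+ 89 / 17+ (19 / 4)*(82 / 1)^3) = -241715056 / 323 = -748343.83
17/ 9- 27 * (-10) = 2447/ 9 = 271.89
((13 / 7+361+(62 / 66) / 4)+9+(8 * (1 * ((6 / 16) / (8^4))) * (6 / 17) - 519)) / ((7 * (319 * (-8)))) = 1181504993 / 143671148544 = 0.01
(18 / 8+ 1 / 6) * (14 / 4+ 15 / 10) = 145 / 12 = 12.08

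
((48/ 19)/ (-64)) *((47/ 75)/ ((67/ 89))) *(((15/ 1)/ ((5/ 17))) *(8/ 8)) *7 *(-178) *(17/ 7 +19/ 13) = 3360634749/ 413725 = 8122.87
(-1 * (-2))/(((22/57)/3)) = 171/11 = 15.55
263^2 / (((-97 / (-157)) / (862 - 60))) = 8709345466 / 97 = 89787066.66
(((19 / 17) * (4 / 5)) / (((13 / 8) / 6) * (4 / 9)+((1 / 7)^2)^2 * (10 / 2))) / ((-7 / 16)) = -45045504 / 2699005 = -16.69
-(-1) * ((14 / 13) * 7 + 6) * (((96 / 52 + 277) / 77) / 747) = 58000 / 883701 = 0.07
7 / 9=0.78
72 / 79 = 0.91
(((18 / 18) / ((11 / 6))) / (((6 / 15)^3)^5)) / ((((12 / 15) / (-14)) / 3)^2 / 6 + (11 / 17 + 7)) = 51477813720703125 / 774924271616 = 66429.48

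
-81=-81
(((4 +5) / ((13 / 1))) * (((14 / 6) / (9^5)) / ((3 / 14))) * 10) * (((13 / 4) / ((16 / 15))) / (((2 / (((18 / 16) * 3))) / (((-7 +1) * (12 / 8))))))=-1225 / 20736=-0.06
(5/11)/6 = 5/66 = 0.08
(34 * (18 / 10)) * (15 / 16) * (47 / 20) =21573 / 160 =134.83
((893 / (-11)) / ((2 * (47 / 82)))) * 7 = -5453 / 11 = -495.73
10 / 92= 5 / 46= 0.11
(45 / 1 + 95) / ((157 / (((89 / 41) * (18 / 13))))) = 2.68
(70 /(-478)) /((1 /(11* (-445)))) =171325 /239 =716.84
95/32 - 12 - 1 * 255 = -8449/32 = -264.03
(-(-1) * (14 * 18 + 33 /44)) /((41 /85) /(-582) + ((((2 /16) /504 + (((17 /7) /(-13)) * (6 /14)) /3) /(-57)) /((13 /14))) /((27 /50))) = 2625251.65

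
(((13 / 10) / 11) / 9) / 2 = 13 / 1980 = 0.01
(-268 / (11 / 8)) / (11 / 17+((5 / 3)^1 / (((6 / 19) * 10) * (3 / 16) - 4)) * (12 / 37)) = -349281184 / 875303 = -399.04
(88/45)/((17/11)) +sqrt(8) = 968/765 +2*sqrt(2) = 4.09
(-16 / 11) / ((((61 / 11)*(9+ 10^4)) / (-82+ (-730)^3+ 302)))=6224268480 / 610549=10194.54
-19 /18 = -1.06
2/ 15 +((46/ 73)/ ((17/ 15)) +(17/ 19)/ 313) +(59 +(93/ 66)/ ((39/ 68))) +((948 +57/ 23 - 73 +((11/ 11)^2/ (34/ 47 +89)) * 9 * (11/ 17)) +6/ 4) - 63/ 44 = 1923908174134956491/ 2047232607297020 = 939.76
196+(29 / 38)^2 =283865 / 1444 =196.58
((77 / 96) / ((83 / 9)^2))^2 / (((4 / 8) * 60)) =1440747 / 485973207040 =0.00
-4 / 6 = -2 / 3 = -0.67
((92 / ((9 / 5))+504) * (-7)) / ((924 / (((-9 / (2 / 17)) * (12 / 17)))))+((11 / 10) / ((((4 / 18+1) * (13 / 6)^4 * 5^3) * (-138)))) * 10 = 205117940366 / 903241625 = 227.09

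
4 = 4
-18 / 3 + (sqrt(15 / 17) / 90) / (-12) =-6-sqrt(255) / 18360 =-6.00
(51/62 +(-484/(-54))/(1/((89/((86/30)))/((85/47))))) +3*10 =75334201/407898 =184.69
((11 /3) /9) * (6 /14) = 11 /63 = 0.17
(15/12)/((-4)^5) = -5/4096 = -0.00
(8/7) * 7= 8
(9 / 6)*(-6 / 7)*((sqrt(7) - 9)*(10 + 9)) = 1539 / 7 - 171*sqrt(7) / 7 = 155.23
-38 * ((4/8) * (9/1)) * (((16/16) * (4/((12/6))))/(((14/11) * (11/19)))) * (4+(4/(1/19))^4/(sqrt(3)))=-36131236608 * sqrt(3)/7 - 12996/7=-8940164363.05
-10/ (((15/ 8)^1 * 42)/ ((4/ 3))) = -32/ 189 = -0.17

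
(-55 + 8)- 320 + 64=-303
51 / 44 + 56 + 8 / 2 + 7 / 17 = 46055 / 748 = 61.57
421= 421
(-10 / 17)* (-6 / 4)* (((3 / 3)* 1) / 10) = 3 / 34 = 0.09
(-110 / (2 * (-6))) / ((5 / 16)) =88 / 3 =29.33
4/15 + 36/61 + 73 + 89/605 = 8193346/110715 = 74.00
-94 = -94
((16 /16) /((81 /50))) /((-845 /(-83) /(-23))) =-19090 /13689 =-1.39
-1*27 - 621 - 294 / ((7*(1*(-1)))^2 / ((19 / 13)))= -8538 / 13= -656.77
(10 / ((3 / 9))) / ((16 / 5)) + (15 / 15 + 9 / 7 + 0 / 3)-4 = 429 / 56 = 7.66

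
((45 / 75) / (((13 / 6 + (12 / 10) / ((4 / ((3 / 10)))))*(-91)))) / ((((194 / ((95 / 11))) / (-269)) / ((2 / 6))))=766650 / 65734669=0.01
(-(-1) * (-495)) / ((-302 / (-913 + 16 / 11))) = -451215 / 302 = -1494.09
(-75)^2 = 5625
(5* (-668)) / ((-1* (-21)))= -3340 / 21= -159.05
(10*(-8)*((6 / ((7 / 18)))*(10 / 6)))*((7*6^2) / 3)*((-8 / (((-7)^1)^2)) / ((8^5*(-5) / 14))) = -2.41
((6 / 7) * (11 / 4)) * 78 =1287 / 7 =183.86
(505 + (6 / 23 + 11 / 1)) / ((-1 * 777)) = -3958 / 5957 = -0.66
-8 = -8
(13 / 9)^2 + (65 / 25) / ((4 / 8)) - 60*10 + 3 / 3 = -239644 / 405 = -591.71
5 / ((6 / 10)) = 25 / 3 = 8.33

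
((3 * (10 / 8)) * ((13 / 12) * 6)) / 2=195 / 16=12.19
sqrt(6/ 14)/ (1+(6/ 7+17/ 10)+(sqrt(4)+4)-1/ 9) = 90 * sqrt(21)/ 5951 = 0.07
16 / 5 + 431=2171 / 5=434.20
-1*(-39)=39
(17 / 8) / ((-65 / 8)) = -17 / 65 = -0.26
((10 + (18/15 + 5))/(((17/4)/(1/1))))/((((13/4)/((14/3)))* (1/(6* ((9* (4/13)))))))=1306368/14365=90.94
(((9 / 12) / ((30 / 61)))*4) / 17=0.36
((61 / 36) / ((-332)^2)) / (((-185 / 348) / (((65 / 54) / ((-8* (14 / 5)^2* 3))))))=574925 / 3107851213824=0.00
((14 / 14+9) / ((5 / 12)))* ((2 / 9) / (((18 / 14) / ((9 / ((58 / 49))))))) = 2744 / 87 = 31.54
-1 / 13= -0.08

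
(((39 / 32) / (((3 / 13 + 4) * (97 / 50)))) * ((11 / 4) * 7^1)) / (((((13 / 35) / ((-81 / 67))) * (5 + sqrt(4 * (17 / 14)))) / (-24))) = 31.00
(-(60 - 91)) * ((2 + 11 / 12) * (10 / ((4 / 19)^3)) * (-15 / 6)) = -186050375 / 768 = -242253.09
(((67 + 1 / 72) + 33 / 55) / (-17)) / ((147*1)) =-24341 / 899640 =-0.03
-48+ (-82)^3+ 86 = -551330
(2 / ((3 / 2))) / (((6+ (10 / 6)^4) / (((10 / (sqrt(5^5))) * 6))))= 1296 * sqrt(5) / 27775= 0.10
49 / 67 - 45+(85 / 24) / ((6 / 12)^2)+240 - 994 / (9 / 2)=-13255 / 1206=-10.99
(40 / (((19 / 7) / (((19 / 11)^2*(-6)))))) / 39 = -10640 / 1573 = -6.76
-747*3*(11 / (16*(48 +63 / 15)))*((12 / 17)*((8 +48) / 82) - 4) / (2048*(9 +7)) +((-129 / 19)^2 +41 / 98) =2180065707539107 / 46864499605504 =46.52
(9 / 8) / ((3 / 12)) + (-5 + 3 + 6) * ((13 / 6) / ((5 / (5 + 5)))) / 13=35 / 6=5.83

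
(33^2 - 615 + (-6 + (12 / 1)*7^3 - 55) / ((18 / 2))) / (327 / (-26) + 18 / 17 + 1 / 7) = -25745174 / 316755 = -81.28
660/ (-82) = -330/ 41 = -8.05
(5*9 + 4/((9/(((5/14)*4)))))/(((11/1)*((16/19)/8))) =54625/1386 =39.41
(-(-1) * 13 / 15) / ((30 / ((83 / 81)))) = 1079 / 36450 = 0.03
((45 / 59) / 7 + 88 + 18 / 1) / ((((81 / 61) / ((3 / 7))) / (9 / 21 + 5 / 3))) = 117620932 / 1639197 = 71.76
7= 7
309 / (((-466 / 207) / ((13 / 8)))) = -831519 / 3728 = -223.05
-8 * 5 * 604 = -24160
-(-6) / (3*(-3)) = -2 / 3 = -0.67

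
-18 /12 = -3 /2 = -1.50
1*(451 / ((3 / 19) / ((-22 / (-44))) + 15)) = 8569 / 291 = 29.45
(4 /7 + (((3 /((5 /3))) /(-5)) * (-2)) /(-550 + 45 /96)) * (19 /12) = 8333723 /9232125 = 0.90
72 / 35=2.06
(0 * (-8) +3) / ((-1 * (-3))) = 1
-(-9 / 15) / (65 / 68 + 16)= 204 / 5765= 0.04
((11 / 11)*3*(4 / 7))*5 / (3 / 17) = 340 / 7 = 48.57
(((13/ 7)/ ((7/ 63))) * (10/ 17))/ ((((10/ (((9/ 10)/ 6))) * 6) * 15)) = 39/ 23800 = 0.00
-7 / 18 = -0.39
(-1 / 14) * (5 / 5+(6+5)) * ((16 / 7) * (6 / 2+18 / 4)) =-720 / 49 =-14.69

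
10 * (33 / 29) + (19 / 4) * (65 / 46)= 96535 / 5336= 18.09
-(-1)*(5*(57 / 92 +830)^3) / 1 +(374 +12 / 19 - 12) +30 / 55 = 466322421593414037 / 162745792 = 2865342420.61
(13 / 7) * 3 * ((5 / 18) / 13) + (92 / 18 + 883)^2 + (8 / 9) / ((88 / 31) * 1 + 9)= 328256876555 / 416178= 788741.54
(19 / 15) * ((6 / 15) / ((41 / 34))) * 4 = 5168 / 3075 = 1.68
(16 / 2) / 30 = 4 / 15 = 0.27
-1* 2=-2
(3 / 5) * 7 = 4.20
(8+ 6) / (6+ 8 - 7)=2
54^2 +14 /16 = 23335 /8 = 2916.88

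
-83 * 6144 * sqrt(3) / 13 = -509952 * sqrt(3) / 13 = -67943.29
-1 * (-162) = 162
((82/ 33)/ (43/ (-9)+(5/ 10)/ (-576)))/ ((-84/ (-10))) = -5248/ 84777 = -0.06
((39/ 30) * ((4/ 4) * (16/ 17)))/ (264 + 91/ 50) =1040/ 225947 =0.00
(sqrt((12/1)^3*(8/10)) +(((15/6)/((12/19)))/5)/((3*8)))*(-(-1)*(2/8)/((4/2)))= 19/4608 +6*sqrt(15)/5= 4.65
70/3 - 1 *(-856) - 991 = -335/3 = -111.67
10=10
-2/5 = -0.40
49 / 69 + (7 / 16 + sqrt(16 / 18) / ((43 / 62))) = 2.51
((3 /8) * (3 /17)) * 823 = 7407 /136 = 54.46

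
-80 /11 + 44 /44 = -69 /11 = -6.27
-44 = -44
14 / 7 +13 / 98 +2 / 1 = 405 / 98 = 4.13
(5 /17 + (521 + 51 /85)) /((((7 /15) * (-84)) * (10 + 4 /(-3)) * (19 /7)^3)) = -931581 /12126712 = -0.08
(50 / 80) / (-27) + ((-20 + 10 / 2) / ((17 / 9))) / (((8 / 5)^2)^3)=-59738405 / 120324096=-0.50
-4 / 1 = -4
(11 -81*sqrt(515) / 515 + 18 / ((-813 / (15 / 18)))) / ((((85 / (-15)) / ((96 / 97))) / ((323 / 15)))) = -5428224 / 131435 + 147744*sqrt(515) / 249775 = -27.88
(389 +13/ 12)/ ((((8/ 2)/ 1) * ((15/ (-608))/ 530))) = -18855068/ 9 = -2095007.56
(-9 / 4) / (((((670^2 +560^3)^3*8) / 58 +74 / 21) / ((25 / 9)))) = -15225 / 1833823908475318854864008584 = -0.00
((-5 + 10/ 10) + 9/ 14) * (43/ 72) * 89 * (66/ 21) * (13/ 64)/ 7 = -25721267/ 1580544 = -16.27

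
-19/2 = -9.50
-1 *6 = -6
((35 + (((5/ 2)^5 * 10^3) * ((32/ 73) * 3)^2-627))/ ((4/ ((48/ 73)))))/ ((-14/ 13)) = -69953928096/ 2723119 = -25688.90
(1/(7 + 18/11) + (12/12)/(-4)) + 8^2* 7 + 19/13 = 2219677/4940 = 449.33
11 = 11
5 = 5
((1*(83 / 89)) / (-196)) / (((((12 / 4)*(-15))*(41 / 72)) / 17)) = 2822 / 894005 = 0.00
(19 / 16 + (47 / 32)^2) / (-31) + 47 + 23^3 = 387717791 / 31744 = 12213.89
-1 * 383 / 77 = -383 / 77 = -4.97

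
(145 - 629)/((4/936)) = -113256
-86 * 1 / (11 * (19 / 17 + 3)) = -731 / 385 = -1.90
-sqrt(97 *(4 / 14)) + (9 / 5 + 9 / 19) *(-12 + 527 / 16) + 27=69.34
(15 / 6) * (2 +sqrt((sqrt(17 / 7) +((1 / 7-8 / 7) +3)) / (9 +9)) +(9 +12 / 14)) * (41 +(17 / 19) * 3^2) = 1165 * sqrt(14 * sqrt(119) +196) / 399 +193390 / 133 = 1508.58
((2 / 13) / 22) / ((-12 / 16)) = -4 / 429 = -0.01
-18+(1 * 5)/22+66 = 1061/22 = 48.23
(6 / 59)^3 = 0.00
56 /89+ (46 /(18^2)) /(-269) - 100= -385405879 /3878442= -99.37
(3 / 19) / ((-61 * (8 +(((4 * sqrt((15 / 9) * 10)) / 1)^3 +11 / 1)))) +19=593396703308 / 31231405433-144000 * sqrt(6) / 593396703227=19.00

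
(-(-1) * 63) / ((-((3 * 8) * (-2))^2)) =-7 / 256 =-0.03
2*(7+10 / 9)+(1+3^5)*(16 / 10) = 18298 / 45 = 406.62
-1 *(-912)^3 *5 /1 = 3792752640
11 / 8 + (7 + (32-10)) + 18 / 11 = 2817 / 88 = 32.01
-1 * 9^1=-9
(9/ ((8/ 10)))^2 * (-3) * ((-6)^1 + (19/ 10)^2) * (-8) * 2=-58077/ 4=-14519.25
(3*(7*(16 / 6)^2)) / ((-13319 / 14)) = -6272 / 39957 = -0.16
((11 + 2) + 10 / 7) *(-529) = -7632.71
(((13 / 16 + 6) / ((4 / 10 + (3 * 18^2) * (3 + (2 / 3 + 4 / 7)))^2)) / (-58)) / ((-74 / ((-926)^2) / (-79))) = -2261266037275 / 356955504630848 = -0.01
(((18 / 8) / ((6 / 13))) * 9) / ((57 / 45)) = 5265 / 152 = 34.64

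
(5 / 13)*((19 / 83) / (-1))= -95 / 1079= -0.09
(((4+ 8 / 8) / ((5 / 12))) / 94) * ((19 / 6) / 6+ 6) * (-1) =-5 / 6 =-0.83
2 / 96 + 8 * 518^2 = 103036417 / 48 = 2146592.02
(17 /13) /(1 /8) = 136 /13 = 10.46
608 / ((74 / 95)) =28880 / 37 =780.54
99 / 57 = 33 / 19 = 1.74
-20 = -20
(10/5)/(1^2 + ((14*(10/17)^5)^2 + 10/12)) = 24191926805388/33935932904939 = 0.71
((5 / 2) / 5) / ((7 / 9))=9 / 14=0.64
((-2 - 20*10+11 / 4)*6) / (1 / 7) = -16737 / 2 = -8368.50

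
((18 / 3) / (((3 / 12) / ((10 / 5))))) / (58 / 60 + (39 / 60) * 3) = 576 / 35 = 16.46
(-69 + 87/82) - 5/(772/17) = -2153891/31652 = -68.05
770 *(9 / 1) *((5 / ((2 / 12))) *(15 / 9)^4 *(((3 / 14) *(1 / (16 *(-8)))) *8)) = -171875 / 8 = -21484.38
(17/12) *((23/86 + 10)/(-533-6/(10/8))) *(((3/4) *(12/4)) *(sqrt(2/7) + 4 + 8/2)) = -225165/462508-225165 *sqrt(14)/25900448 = -0.52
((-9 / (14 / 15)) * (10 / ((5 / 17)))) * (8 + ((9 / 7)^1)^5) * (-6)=2664563850 / 117649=22648.42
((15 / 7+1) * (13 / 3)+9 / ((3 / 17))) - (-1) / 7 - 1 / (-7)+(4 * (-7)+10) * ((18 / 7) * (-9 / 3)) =4279 / 21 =203.76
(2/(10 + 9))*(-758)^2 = 1149128/19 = 60480.42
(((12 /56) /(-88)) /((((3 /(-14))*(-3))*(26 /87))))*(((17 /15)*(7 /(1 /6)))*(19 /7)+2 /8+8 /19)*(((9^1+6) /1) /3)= -1431179 /173888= -8.23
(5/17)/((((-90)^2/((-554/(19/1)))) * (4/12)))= -277/87210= -0.00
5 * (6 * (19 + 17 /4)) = 1395 /2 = 697.50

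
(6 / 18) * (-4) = -4 / 3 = -1.33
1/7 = 0.14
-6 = -6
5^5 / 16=195.31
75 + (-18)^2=399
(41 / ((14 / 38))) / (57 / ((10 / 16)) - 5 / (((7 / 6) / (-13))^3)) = 190855 / 12020208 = 0.02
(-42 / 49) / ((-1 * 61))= 6 / 427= 0.01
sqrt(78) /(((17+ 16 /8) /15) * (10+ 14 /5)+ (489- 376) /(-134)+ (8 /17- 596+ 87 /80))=-1366800 * sqrt(78) /791475421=-0.02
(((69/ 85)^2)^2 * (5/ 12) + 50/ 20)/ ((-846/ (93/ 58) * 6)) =-3470665667/ 4098208428000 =-0.00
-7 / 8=-0.88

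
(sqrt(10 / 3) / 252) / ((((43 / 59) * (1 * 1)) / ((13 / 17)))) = 767 * sqrt(30) / 552636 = 0.01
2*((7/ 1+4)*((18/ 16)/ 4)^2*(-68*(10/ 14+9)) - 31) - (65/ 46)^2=-143800323/ 118496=-1213.55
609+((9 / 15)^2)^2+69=423831 / 625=678.13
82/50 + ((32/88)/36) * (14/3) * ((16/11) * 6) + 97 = 2696674/27225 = 99.05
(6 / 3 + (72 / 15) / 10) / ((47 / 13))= 806 / 1175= 0.69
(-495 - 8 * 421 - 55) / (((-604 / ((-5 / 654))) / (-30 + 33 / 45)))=286667 / 197508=1.45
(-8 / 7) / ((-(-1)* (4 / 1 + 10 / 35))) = -4 / 15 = -0.27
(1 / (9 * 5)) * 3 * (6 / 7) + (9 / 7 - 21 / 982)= 45419 / 34370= 1.32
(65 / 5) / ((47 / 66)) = 858 / 47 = 18.26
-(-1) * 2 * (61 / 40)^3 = 226981 / 32000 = 7.09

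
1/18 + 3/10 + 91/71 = 5231/3195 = 1.64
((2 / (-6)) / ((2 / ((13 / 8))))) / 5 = -13 / 240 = -0.05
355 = 355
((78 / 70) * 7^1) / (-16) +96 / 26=3333 / 1040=3.20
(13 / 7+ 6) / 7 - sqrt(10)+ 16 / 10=667 / 245 - sqrt(10)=-0.44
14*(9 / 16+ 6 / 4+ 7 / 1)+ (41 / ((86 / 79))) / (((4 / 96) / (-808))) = -251199107 / 344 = -730229.96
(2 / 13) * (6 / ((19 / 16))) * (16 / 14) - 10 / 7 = -934 / 1729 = -0.54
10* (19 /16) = 95 /8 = 11.88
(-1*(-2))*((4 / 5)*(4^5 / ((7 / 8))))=65536 / 35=1872.46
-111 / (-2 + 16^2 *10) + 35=89419 / 2558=34.96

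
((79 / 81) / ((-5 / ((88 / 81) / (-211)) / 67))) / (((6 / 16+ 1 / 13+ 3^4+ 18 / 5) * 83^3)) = 48441536 / 35008560335389779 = 0.00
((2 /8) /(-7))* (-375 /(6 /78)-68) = 4943 /28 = 176.54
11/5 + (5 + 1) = 41/5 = 8.20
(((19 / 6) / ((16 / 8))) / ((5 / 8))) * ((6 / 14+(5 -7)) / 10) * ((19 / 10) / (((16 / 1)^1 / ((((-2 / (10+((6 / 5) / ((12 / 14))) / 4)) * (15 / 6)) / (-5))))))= -3971 / 869400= -0.00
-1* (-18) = 18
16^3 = 4096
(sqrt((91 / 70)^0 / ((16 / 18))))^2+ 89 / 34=3.74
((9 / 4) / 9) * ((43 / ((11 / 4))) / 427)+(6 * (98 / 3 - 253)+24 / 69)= -142778417 / 108031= -1321.64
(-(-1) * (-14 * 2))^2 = 784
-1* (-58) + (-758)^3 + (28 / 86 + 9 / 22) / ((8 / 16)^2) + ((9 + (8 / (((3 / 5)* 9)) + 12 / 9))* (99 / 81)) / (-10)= -500581703515117 / 1149390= -435519452.51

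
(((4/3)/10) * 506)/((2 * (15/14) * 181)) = 7084/40725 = 0.17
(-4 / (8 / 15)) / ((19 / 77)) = -1155 / 38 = -30.39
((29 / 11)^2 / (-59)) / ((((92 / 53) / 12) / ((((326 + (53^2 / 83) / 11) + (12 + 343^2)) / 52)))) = -3601217812965 / 1948854193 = -1847.86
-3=-3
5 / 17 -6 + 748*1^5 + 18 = 12925 / 17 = 760.29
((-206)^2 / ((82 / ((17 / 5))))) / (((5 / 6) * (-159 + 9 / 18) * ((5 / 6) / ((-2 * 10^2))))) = 3197.15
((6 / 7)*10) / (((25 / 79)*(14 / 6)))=2844 / 245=11.61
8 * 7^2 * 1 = 392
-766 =-766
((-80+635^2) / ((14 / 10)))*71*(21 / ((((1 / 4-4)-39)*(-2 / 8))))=2289863600 / 57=40173045.61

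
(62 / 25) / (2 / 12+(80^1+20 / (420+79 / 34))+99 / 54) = 445129 / 14726475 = 0.03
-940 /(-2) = 470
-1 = -1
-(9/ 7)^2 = -81/ 49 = -1.65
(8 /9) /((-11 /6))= -16 /33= -0.48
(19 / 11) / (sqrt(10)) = 0.55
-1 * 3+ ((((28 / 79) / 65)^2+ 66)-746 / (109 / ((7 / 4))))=51.02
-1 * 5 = -5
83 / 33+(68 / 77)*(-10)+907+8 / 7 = 208322 / 231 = 901.83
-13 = -13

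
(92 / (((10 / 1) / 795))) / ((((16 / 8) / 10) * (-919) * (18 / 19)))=-115805 / 2757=-42.00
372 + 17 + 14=403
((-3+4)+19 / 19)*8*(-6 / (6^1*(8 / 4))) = -8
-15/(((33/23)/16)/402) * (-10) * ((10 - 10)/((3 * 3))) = 0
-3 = -3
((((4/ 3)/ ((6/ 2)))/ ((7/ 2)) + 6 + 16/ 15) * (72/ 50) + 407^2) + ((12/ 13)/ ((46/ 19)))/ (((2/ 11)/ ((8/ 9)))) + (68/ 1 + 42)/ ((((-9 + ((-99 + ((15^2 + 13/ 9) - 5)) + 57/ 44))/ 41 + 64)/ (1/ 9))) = 141015812258952103/ 851229117375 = 165661.41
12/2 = 6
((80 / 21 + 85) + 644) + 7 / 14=30799 / 42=733.31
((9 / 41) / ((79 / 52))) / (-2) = -234 / 3239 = -0.07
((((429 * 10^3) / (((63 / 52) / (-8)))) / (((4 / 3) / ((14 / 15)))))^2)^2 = 1252326216686475673600000000 / 81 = 15460817489956489797530860.00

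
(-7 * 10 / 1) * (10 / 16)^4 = -21875 / 2048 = -10.68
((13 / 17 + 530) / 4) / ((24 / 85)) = 45115 / 96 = 469.95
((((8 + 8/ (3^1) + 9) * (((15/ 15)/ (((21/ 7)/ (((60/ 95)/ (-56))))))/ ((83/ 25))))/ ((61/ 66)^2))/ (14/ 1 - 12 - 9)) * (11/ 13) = 11779350/ 3737926829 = 0.00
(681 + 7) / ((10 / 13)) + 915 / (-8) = 31201 / 40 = 780.02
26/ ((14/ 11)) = 143/ 7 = 20.43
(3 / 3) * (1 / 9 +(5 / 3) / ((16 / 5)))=91 / 144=0.63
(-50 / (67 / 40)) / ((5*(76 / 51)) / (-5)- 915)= 102000 / 3131647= 0.03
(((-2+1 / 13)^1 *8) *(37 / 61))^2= 54760000 / 628849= 87.08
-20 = -20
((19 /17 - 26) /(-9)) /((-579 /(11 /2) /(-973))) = 25.55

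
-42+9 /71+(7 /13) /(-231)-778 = -819.88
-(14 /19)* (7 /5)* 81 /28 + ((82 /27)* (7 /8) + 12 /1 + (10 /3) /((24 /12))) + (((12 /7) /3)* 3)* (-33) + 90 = 3358909 /71820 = 46.77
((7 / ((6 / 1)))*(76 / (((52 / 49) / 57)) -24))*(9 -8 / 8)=492380 / 13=37875.38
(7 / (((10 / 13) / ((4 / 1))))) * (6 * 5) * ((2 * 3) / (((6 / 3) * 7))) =468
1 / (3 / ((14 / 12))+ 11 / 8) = 56 / 221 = 0.25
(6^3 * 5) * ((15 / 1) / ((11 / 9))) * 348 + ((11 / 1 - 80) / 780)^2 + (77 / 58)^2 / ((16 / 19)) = 11538242140790341 / 2501470400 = 4612583.92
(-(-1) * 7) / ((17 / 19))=133 / 17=7.82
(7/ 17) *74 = 518/ 17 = 30.47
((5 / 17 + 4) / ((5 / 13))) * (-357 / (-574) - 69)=-5321043 / 6970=-763.42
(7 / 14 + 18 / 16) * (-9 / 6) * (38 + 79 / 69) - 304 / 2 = -91049 / 368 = -247.42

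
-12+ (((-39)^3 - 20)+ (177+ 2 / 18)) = -532565 / 9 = -59173.89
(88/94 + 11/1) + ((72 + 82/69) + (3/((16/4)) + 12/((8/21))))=1522583/12972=117.37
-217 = -217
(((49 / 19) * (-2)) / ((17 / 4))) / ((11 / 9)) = -3528 / 3553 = -0.99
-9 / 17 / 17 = -9 / 289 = -0.03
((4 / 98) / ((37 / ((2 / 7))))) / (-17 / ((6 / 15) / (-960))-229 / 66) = 264 / 34171418561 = 0.00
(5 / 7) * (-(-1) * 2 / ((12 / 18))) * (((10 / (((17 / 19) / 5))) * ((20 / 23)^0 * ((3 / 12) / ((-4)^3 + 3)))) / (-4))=7125 / 58072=0.12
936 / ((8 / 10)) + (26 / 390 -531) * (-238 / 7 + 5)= 248506 / 15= 16567.07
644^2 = 414736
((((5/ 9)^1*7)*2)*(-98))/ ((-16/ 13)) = 22295/ 36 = 619.31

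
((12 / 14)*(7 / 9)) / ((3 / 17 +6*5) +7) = 17 / 948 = 0.02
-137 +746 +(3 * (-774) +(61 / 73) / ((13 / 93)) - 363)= -1964451 / 949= -2070.02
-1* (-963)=963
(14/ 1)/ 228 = 7/ 114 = 0.06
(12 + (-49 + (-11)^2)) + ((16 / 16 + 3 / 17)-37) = 819 / 17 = 48.18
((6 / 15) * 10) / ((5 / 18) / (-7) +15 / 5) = 504 / 373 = 1.35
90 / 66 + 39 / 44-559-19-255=-3323 / 4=-830.75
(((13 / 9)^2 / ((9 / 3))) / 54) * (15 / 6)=845 / 26244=0.03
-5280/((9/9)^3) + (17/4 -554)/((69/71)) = -537803/92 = -5845.68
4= 4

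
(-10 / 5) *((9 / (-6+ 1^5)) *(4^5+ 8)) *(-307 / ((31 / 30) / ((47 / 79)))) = -656675.63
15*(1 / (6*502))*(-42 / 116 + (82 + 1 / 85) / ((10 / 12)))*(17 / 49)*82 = 99096303 / 7133420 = 13.89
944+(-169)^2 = 29505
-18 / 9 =-2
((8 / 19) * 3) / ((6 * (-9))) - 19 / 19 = -175 / 171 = -1.02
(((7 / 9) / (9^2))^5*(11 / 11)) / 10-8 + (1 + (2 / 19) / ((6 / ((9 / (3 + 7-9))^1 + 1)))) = -266972167949075537 / 39119315097983310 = -6.82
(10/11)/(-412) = -5/2266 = -0.00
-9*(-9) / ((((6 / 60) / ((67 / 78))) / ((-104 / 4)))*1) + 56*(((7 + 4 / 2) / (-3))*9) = -19602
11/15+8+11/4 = 689/60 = 11.48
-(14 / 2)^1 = -7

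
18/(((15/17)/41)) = 4182/5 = 836.40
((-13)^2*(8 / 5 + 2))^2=370150.56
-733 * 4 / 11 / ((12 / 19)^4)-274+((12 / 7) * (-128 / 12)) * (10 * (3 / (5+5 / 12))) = -10640171263 / 5189184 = -2050.45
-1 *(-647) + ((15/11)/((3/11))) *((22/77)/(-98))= 221916/343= 646.99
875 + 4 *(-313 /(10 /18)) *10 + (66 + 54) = -21541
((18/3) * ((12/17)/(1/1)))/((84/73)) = 438/119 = 3.68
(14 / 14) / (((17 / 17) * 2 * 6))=1 / 12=0.08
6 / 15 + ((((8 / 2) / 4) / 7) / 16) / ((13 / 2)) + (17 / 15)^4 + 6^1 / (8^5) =154834250449 / 75479040000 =2.05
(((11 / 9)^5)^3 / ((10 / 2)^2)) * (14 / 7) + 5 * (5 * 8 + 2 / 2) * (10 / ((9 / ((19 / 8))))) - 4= 11089199859026602483 / 20589113209464900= 538.60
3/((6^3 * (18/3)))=1/432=0.00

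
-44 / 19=-2.32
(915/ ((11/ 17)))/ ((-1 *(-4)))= 15555/ 44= 353.52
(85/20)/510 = 1/120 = 0.01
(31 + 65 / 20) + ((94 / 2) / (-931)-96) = -230145 / 3724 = -61.80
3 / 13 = 0.23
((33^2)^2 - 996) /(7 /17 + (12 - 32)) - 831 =-183968 /3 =-61322.67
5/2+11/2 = 8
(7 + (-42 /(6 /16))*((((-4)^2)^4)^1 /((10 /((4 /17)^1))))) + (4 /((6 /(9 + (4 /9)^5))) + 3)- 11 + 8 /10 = -2600441789857 /15057495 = -172700.82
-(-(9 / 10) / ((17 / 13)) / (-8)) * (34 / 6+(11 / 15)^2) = -4537 / 8500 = -0.53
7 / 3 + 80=247 / 3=82.33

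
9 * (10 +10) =180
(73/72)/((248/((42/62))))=511/184512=0.00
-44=-44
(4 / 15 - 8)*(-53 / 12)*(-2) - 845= -41099 / 45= -913.31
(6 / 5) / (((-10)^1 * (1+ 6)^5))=-3 / 420175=-0.00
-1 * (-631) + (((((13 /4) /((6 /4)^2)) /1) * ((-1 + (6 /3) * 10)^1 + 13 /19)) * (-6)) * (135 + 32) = -1587941 /57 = -27858.61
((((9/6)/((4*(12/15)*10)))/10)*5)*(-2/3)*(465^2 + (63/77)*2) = -2378493/704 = -3378.54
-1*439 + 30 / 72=-5263 / 12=-438.58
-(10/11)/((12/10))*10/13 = -250/429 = -0.58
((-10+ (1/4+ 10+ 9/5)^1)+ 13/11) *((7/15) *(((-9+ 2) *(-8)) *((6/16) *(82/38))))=68.34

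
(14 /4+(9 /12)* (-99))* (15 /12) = -1415 /16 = -88.44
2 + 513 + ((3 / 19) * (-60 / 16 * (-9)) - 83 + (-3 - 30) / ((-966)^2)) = 1292304311 / 2954994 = 437.33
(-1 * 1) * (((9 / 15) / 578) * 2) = -3 / 1445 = -0.00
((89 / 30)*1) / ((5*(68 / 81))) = 2403 / 3400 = 0.71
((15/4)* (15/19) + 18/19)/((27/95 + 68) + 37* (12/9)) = 4455/134084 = 0.03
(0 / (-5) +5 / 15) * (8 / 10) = 4 / 15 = 0.27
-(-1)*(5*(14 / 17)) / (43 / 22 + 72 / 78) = 20020 / 13991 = 1.43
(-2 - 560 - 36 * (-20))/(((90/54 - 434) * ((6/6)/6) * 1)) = -2844/1297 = -2.19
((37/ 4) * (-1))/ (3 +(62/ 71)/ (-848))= -3.08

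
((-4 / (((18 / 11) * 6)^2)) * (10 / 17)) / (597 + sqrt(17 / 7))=-842765 / 20612417652 + 605 * sqrt(119) / 61837252956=-0.00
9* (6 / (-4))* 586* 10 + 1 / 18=-1423979 / 18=-79109.94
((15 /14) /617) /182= 15 /1572116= 0.00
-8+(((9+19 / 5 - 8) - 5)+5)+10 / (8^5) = -262119 / 81920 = -3.20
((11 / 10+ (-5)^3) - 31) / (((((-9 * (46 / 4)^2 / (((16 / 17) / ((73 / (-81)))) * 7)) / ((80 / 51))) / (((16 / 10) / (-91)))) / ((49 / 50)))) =466335744 / 18135508625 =0.03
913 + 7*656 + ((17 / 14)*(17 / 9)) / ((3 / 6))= 347104 / 63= 5509.59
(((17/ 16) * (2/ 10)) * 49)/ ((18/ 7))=5831/ 1440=4.05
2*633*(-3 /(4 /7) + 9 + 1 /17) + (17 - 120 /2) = 162485 /34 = 4778.97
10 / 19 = 0.53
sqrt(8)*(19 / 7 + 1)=52*sqrt(2) / 7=10.51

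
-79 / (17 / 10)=-790 / 17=-46.47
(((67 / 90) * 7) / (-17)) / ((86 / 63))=-3283 / 14620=-0.22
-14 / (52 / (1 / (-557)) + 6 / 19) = 133 / 275155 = 0.00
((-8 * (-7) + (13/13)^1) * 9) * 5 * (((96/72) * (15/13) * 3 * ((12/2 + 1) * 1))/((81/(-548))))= -7288400/13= -560646.15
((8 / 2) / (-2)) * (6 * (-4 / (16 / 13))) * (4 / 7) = 156 / 7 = 22.29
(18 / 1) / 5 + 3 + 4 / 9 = 7.04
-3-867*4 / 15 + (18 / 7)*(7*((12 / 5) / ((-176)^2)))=-906817 / 3872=-234.20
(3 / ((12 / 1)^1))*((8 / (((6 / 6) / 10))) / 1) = 20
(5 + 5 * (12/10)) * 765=8415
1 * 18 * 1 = 18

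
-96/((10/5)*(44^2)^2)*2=-3/117128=-0.00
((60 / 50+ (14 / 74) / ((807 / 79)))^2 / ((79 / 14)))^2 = 214668495013945447749316 / 3100524982882443686750625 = 0.07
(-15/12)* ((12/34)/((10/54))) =-81/34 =-2.38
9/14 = 0.64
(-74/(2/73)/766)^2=7295401/586756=12.43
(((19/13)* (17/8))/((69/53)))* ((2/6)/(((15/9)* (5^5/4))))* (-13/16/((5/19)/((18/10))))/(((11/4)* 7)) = -975783/5534375000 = -0.00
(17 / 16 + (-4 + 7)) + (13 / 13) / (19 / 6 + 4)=2891 / 688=4.20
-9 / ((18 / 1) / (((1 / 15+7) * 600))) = -2120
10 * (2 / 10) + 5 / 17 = 2.29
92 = 92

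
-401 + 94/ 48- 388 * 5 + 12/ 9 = -56105/ 24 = -2337.71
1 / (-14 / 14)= -1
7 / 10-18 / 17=-61 / 170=-0.36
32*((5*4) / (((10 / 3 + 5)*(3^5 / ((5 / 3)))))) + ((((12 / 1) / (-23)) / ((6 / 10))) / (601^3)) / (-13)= 8308154692732 / 15772512415257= 0.53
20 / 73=0.27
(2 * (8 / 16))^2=1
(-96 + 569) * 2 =946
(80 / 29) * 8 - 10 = 350 / 29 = 12.07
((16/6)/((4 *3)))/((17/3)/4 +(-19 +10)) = -8/273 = -0.03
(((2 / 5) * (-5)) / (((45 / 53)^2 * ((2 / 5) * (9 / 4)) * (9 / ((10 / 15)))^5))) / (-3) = 359552 / 156905298045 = 0.00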